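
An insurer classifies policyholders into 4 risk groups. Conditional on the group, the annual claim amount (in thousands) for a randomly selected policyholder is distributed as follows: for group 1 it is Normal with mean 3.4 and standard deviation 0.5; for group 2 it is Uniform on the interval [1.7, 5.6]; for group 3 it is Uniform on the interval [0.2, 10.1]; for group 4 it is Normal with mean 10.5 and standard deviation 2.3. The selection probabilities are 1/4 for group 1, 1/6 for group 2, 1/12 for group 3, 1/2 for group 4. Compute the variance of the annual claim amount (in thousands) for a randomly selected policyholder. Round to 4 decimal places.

15.1011

Per component, 1: μ=3.4, E[X²]=11.81; 2: μ=3.65, E[X²]=14.59; 3: μ=5.15, E[X²]=34.69; 4: μ=10.5, E[X²]=115.54.
E[X] = 0.25·3.4 + 0.166667·3.65 + 0.0833333·5.15 + 0.5·10.5 = 7.1375.
E[X²] = 0.25·11.81 + 0.166667·14.59 + 0.0833333·34.69 + 0.5·115.54 = 66.045.
Var(X) = E[X²] − (E[X])² = 66.045 − 50.9439 = 15.1011.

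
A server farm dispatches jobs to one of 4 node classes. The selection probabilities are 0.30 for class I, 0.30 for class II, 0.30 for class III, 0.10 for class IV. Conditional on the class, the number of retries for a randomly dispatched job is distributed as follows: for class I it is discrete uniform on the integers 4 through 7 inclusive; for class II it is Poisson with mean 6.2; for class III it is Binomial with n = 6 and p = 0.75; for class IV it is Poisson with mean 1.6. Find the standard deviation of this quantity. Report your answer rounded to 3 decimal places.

Per component, I: μ=5.5, E[X²]=31.5; II: μ=6.2, E[X²]=44.64; III: μ=4.5, E[X²]=21.375; IV: μ=1.6, E[X²]=4.16.
E[X] = 0.3·5.5 + 0.3·6.2 + 0.3·4.5 + 0.1·1.6 = 5.02.
E[X²] = 0.3·31.5 + 0.3·44.64 + 0.3·21.375 + 0.1·4.16 = 29.6705.
Var(X) = E[X²] − (E[X])² = 29.6705 − 25.2004 = 4.4701.
SD(X) = √4.4701 = 2.11426.

2.114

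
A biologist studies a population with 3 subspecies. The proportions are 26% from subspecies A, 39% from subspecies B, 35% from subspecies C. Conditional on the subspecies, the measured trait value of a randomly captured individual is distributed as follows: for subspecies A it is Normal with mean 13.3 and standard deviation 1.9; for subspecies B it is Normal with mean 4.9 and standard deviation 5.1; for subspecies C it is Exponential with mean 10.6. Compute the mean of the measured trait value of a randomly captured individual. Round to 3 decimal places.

9.079

Component means — A: 13.3; B: 4.9; C: 10.6.
E[X] = 0.26·13.3 + 0.39·4.9 + 0.35·10.6 = 9.079.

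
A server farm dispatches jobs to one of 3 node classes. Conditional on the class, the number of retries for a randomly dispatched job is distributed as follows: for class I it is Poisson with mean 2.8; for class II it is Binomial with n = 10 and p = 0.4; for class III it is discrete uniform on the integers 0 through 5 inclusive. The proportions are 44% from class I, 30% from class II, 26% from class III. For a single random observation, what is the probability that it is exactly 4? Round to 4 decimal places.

0.1871

Conditional on each class, P(X = 4): I: 0.155739; II: 0.250823; III: 0.166667.
By total probability, P(X = 4) = 0.44·0.155739 + 0.3·0.250823 + 0.26·0.166667 = 0.187105.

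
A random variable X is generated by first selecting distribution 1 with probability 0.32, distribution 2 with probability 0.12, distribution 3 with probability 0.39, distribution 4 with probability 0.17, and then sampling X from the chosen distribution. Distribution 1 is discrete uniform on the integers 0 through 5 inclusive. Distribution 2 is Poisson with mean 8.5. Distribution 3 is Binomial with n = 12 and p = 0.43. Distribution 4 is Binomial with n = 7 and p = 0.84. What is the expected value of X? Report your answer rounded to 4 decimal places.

4.8320

Component means — 1: 2.5; 2: 8.5; 3: 5.16; 4: 5.88.
E[X] = 0.32·2.5 + 0.12·8.5 + 0.39·5.16 + 0.17·5.88 = 4.832.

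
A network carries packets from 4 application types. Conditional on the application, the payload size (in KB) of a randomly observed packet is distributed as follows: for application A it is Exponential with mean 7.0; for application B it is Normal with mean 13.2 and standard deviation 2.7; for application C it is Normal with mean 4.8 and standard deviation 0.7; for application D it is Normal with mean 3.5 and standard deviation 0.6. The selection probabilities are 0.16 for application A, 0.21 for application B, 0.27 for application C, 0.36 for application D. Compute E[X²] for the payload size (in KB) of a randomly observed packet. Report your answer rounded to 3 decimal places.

For each component E[X²] = Var + (mean)², giving A: 98; B: 181.53; C: 23.53; D: 12.61.
Overall E[X²] = 0.16·98 + 0.21·181.53 + 0.27·23.53 + 0.36·12.61 = 64.694.

64.694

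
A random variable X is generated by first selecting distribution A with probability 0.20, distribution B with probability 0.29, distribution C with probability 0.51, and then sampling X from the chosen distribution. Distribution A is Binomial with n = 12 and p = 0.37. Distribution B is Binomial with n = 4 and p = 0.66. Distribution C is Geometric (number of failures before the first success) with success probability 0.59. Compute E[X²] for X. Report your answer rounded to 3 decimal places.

7.631

For each component E[X²] = Var + (mean)², giving A: 22.5108; B: 7.8672; C: 1.66073.
Overall E[X²] = 0.2·22.5108 + 0.29·7.8672 + 0.51·1.66073 = 7.63062.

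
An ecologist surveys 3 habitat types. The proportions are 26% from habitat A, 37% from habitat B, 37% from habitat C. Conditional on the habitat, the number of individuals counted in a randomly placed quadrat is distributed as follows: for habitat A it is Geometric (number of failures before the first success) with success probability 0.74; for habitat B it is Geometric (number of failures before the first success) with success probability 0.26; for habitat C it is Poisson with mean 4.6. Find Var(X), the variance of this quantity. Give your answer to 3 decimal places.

8.632

Per component, A: μ=0.351351, E[X²]=0.598247; B: μ=2.84615, E[X²]=19.0473; C: μ=4.6, E[X²]=25.76.
E[X] = 0.26·0.351351 + 0.37·2.84615 + 0.37·4.6 = 2.84643.
E[X²] = 0.26·0.598247 + 0.37·19.0473 + 0.37·25.76 = 16.7343.
Var(X) = E[X²] − (E[X])² = 16.7343 − 8.10215 = 8.63211.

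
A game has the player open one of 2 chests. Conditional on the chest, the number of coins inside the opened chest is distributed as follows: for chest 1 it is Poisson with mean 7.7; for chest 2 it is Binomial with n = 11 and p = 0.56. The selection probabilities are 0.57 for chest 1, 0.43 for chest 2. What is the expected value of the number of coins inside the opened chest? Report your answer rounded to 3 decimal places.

7.038

Component means — 1: 7.7; 2: 6.16.
E[X] = 0.57·7.7 + 0.43·6.16 = 7.0378.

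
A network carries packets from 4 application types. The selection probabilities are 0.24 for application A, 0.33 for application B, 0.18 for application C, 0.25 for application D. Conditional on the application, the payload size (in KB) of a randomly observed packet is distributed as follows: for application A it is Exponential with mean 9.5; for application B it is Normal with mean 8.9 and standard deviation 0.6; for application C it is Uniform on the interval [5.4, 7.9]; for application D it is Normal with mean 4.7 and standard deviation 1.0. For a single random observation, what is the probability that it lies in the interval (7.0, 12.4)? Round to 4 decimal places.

0.4470

Conditional on each application, P(7.0 < X < 12.4): A: 0.207522; B: 0.999229; C: 0.36; D: 0.0107241.
By total probability, P(7.0 < X < 12.4) = 0.24·0.207522 + 0.33·0.999229 + 0.18·0.36 + 0.25·0.0107241 = 0.447032.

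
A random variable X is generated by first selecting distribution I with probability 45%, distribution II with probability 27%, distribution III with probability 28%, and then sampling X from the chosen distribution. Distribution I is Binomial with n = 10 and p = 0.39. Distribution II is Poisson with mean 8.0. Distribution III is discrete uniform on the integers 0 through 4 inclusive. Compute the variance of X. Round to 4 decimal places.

Per component, I: μ=3.9, E[X²]=17.589; II: μ=8, E[X²]=72; III: μ=2, E[X²]=6.
E[X] = 0.45·3.9 + 0.27·8 + 0.28·2 = 4.475.
E[X²] = 0.45·17.589 + 0.27·72 + 0.28·6 = 29.0351.
Var(X) = E[X²] − (E[X])² = 29.0351 − 20.0256 = 9.00942.

9.0094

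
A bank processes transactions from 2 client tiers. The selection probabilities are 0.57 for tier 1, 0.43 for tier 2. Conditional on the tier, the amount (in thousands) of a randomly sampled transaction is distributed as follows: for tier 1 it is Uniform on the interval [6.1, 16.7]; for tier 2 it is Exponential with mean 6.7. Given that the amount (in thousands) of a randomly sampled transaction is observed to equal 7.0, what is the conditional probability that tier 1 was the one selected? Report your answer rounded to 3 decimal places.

Likelihoods f(7.0 | ·): 1: 0.0943396; 2: 0.0525031.
Posterior ∝ prior × likelihood. Numerator for 1: 0.57·0.0943396 = 0.0537736.
Normalizing constant: 0.57·0.0943396 + 0.43·0.0525031 = 0.0763499.
P(1 | observation) = 0.0537736 / 0.0763499 = 0.704305.

0.704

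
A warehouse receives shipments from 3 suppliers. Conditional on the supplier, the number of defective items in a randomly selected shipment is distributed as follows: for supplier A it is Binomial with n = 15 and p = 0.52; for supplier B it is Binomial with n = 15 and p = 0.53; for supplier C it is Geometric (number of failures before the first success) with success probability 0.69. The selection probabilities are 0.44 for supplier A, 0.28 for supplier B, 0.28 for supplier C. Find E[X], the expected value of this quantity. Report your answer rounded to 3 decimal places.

Component means — A: 7.8; B: 7.95; C: 0.449275.
E[X] = 0.44·7.8 + 0.28·7.95 + 0.28·0.449275 = 5.7838.

5.784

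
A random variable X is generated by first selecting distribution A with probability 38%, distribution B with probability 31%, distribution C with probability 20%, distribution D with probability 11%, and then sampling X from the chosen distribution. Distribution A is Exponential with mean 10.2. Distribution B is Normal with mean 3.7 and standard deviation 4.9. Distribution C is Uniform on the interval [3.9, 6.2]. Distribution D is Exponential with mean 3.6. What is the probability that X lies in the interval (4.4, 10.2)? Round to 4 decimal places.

Conditional on each component, P(4.4 < X < 10.2): A: 0.281737; B: 0.35087; C: 0.782609; D: 0.235758.
By total probability, P(4.4 < X < 10.2) = 0.38·0.281737 + 0.31·0.35087 + 0.2·0.782609 + 0.11·0.235758 = 0.398285.

0.3983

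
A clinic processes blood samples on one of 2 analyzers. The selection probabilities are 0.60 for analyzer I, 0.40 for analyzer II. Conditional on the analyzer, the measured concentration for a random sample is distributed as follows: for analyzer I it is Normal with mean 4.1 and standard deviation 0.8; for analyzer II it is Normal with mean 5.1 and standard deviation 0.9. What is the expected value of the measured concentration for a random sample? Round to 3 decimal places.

Component means — I: 4.1; II: 5.1.
E[X] = 0.6·4.1 + 0.4·5.1 = 4.5.

4.500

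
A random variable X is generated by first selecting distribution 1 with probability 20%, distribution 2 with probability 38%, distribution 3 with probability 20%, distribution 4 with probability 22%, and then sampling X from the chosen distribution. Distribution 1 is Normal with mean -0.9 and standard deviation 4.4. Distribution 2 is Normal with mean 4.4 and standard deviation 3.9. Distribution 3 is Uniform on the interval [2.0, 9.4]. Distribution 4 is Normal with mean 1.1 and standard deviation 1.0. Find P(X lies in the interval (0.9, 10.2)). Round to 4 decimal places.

0.6783

Conditional on each component, P(0.9 < X < 10.2): 1: 0.335414; 2: 0.746773; 3: 1; 4: 0.57926.
By total probability, P(0.9 < X < 10.2) = 0.2·0.335414 + 0.38·0.746773 + 0.2·1 + 0.22·0.57926 = 0.678294.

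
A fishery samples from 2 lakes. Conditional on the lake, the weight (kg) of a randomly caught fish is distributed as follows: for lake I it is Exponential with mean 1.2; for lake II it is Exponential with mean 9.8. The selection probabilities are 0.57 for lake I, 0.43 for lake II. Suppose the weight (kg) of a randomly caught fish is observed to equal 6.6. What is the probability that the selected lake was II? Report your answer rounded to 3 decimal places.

0.920

Likelihoods f(6.6 | ·): I: 0.00340564; II: 0.0520343.
Posterior ∝ prior × likelihood. Numerator for II: 0.43·0.0520343 = 0.0223748.
Normalizing constant: 0.57·0.00340564 + 0.43·0.0520343 = 0.024316.
P(II | observation) = 0.0223748 / 0.024316 = 0.920167.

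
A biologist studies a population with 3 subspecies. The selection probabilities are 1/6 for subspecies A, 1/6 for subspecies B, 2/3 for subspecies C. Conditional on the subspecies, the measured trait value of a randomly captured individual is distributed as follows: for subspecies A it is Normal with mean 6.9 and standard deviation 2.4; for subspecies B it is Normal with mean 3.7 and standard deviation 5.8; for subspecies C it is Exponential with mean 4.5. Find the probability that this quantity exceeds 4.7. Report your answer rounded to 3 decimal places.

Conditional on each subspecies, P(X > 4.7): A: 0.820341; B: 0.431556; C: 0.351887.
By total probability, P(X > 4.7) = 0.166667·0.820341 + 0.166667·0.431556 + 0.666667·0.351887 = 0.443241.

0.443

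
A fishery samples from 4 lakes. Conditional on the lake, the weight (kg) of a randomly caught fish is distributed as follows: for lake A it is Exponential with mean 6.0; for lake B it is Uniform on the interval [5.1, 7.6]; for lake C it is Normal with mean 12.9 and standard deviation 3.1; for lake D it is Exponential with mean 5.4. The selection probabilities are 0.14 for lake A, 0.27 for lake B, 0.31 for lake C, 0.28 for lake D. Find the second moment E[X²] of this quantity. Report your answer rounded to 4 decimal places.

For each component E[X²] = Var + (mean)², giving A: 72; B: 40.8433; C: 176.02; D: 58.32.
Overall E[X²] = 0.14·72 + 0.27·40.8433 + 0.31·176.02 + 0.28·58.32 = 92.0035.

92.0035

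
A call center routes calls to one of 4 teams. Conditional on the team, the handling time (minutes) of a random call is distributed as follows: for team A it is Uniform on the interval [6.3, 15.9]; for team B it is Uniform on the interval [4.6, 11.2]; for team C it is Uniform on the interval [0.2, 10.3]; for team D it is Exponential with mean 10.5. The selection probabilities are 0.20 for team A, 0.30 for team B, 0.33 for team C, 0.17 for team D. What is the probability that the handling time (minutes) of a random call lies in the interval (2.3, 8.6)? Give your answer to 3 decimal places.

0.497

Conditional on each team, P(2.3 < X < 8.6): A: 0.239583; B: 0.606061; C: 0.623762; D: 0.362432.
By total probability, P(2.3 < X < 8.6) = 0.2·0.239583 + 0.3·0.606061 + 0.33·0.623762 + 0.17·0.362432 = 0.49719.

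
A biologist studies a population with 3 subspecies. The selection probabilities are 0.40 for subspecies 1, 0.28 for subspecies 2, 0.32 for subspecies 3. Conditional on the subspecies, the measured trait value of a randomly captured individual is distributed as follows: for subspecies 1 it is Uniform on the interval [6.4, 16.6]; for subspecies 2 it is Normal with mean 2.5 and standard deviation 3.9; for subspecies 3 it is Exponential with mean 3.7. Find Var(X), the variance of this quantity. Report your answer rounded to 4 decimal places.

Per component, 1: μ=11.5, E[X²]=140.92; 2: μ=2.5, E[X²]=21.46; 3: μ=3.7, E[X²]=27.38.
E[X] = 0.4·11.5 + 0.28·2.5 + 0.32·3.7 = 6.484.
E[X²] = 0.4·140.92 + 0.28·21.46 + 0.32·27.38 = 71.1384.
Var(X) = E[X²] − (E[X])² = 71.1384 − 42.0423 = 29.0961.

29.0961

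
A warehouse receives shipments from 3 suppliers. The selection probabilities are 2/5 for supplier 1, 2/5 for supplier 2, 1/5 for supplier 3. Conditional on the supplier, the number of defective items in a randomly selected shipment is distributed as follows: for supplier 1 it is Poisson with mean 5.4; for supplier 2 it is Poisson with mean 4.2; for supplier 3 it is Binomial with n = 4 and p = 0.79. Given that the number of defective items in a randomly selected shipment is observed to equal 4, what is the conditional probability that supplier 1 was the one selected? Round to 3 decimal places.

0.291

Likelihoods P(X=4 | ·): 1: 0.16002; 2: 0.194424; 3: 0.389501.
Posterior ∝ prior × likelihood. Numerator for 1: 0.4·0.16002 = 0.0640079.
Normalizing constant: 0.4·0.16002 + 0.4·0.194424 + 0.2·0.389501 = 0.219678.
P(1 | observation) = 0.0640079 / 0.219678 = 0.291372.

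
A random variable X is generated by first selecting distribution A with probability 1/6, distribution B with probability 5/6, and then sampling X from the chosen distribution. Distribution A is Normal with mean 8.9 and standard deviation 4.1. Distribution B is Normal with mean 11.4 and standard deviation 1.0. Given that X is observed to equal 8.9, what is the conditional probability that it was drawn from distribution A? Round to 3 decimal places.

Likelihoods f(8.9 | ·): A: 0.097303; B: 0.0175283.
Posterior ∝ prior × likelihood. Numerator for A: 0.166667·0.097303 = 0.0162172.
Normalizing constant: 0.166667·0.097303 + 0.833333·0.0175283 = 0.0308241.
P(A | observation) = 0.0162172 / 0.0308241 = 0.52612.

0.526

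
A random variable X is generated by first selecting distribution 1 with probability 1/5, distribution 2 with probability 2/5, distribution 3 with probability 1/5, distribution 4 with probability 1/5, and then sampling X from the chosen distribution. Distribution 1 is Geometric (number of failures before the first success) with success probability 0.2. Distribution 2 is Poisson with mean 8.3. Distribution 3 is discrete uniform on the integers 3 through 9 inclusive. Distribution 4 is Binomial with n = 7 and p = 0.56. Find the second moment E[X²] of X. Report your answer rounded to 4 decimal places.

49.4942

For each component E[X²] = Var + (mean)², giving 1: 36; 2: 77.19; 3: 40; 4: 17.0912.
Overall E[X²] = 0.2·36 + 0.4·77.19 + 0.2·40 + 0.2·17.0912 = 49.4942.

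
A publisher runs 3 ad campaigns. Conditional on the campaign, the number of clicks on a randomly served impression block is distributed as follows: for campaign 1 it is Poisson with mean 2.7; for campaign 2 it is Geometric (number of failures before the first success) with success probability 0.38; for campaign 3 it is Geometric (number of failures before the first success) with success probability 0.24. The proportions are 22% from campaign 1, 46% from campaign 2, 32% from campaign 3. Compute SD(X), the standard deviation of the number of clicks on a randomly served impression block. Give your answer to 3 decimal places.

Per component, 1: μ=2.7, E[X²]=9.99; 2: μ=1.63158, E[X²]=6.95568; 3: μ=3.16667, E[X²]=23.2222.
E[X] = 0.22·2.7 + 0.46·1.63158 + 0.32·3.16667 = 2.35786.
E[X²] = 0.22·9.99 + 0.46·6.95568 + 0.32·23.2222 = 12.8285.
Var(X) = E[X²] − (E[X])² = 12.8285 − 5.5595 = 7.26902.
SD(X) = √7.26902 = 2.69611.

2.696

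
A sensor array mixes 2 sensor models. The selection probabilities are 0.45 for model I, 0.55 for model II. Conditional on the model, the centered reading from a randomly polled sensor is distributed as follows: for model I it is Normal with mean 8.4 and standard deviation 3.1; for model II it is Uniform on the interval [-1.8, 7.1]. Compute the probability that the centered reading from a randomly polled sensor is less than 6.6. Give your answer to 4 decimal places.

Conditional on each model, P(X < 6.6): I: 0.28074; II: 0.94382.
By total probability, P(X < 6.6) = 0.45·0.28074 + 0.55·0.94382 = 0.645434.

0.6454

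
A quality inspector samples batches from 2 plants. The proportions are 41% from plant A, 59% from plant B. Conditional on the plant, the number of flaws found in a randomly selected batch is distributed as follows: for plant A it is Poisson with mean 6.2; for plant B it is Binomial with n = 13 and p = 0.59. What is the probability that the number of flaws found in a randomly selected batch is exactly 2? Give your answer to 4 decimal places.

0.0169

Conditional on each plant, P(X = 2): A: 0.0390057; B: 0.00149424.
By total probability, P(X = 2) = 0.41·0.0390057 + 0.59·0.00149424 = 0.0168739.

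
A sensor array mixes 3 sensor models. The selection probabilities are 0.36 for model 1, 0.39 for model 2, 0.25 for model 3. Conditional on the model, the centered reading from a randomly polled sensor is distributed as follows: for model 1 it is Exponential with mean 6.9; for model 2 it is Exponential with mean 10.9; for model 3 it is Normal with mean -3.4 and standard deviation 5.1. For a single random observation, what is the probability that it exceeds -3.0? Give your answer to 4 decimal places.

Conditional on each model, P(X > -3.0): 1: 1; 2: 1; 3: 0.468742.
By total probability, P(X > -3.0) = 0.36·1 + 0.39·1 + 0.25·0.468742 = 0.867186.

0.8672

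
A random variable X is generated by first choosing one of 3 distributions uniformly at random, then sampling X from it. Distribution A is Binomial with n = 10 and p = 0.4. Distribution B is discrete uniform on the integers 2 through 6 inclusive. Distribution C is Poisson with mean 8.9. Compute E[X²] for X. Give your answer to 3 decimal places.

For each component E[X²] = Var + (mean)², giving A: 18.4; B: 18; C: 88.11.
Overall E[X²] = 0.333333·18.4 + 0.333333·18 + 0.333333·88.11 = 41.5033.

41.503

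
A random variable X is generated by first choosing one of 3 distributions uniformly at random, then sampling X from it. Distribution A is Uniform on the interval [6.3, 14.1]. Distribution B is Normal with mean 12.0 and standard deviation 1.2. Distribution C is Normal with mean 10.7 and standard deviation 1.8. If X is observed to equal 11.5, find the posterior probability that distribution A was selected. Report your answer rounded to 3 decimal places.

Likelihoods f(11.5 | ·): A: 0.128205; B: 0.30481; C: 0.200791.
Posterior ∝ prior × likelihood. Numerator for A: 0.333333·0.128205 = 0.042735.
Normalizing constant: 0.333333·0.128205 + 0.333333·0.30481 + 0.333333·0.200791 = 0.211269.
P(A | observation) = 0.042735 / 0.211269 = 0.202278.

0.202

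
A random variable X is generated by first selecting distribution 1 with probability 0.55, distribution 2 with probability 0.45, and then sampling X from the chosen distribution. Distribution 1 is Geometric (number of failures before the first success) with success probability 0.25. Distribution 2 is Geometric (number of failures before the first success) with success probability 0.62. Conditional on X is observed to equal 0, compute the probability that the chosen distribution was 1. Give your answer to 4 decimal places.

Likelihoods P(X=0 | ·): 1: 0.25; 2: 0.62.
Posterior ∝ prior × likelihood. Numerator for 1: 0.55·0.25 = 0.1375.
Normalizing constant: 0.55·0.25 + 0.45·0.62 = 0.4165.
P(1 | observation) = 0.1375 / 0.4165 = 0.330132.

0.3301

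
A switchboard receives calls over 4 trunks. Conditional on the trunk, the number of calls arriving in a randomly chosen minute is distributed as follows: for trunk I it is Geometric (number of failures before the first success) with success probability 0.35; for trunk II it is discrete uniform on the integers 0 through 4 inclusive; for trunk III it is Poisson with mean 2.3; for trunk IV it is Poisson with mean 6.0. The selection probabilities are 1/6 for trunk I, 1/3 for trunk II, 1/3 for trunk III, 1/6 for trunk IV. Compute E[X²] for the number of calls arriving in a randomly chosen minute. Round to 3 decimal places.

12.989

For each component E[X²] = Var + (mean)², giving I: 8.7551; II: 6; III: 7.59; IV: 42.
Overall E[X²] = 0.166667·8.7551 + 0.333333·6 + 0.333333·7.59 + 0.166667·42 = 12.9892.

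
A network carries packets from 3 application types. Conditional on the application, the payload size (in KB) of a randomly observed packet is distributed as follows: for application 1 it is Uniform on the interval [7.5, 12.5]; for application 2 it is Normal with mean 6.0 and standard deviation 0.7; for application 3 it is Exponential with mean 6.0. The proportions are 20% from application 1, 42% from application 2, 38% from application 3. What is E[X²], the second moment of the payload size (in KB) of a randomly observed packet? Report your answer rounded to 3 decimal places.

For each component E[X²] = Var + (mean)², giving 1: 102.083; 2: 36.49; 3: 72.
Overall E[X²] = 0.2·102.083 + 0.42·36.49 + 0.38·72 = 63.1025.

63.102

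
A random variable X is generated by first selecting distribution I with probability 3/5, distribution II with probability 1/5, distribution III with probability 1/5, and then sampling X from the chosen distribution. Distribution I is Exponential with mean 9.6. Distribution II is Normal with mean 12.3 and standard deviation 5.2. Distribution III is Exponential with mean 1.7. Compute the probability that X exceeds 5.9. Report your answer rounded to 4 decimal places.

0.5089

Conditional on each component, P(X > 5.9): I: 0.540866; II: 0.890795; III: 0.0310987.
By total probability, P(X > 5.9) = 0.6·0.540866 + 0.2·0.890795 + 0.2·0.0310987 = 0.508899.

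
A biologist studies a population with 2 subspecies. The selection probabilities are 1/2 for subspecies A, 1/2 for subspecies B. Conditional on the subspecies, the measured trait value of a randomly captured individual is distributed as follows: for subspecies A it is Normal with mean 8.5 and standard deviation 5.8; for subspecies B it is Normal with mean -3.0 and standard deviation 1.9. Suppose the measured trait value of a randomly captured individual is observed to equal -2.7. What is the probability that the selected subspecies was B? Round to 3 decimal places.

0.951

Likelihoods f(-2.7 | ·): A: 0.0106601; B: 0.207369.
Posterior ∝ prior × likelihood. Numerator for B: 0.5·0.207369 = 0.103684.
Normalizing constant: 0.5·0.0106601 + 0.5·0.207369 = 0.109014.
P(B | observation) = 0.103684 / 0.109014 = 0.951107.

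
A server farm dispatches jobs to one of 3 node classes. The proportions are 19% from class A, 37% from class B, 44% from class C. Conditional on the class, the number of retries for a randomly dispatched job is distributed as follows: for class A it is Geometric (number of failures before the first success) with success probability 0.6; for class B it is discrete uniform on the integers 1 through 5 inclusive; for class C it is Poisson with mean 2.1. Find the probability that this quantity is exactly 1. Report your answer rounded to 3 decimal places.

0.233

Conditional on each class, P(X = 1): A: 0.24; B: 0.2; C: 0.257158.
By total probability, P(X = 1) = 0.19·0.24 + 0.37·0.2 + 0.44·0.257158 = 0.23275.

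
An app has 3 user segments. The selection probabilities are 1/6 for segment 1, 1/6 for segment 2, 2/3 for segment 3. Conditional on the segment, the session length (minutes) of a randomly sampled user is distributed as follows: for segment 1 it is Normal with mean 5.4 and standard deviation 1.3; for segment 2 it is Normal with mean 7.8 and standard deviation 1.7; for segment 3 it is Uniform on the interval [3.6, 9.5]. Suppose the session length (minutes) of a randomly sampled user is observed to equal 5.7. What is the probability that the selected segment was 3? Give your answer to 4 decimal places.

Likelihoods f(5.7 | ·): 1: 0.298815; 2: 0.109422; 3: 0.169492.
Posterior ∝ prior × likelihood. Numerator for 3: 0.666667·0.169492 = 0.112994.
Normalizing constant: 0.166667·0.298815 + 0.166667·0.109422 + 0.666667·0.169492 = 0.181034.
P(3 | observation) = 0.112994 / 0.181034 = 0.624161.

0.6242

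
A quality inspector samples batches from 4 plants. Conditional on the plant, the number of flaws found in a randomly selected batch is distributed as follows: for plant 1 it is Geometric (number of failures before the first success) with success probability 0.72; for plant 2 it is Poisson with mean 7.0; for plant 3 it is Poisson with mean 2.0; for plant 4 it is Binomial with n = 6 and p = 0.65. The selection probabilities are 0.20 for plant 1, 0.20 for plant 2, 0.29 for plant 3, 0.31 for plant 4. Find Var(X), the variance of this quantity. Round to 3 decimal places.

Per component, 1: μ=0.388889, E[X²]=0.691358; 2: μ=7, E[X²]=56; 3: μ=2, E[X²]=6; 4: μ=3.9, E[X²]=16.575.
E[X] = 0.2·0.388889 + 0.2·7 + 0.29·2 + 0.31·3.9 = 3.26678.
E[X²] = 0.2·0.691358 + 0.2·56 + 0.29·6 + 0.31·16.575 = 18.2165.
Var(X) = E[X²] − (E[X])² = 18.2165 − 10.6718 = 7.54468.

7.545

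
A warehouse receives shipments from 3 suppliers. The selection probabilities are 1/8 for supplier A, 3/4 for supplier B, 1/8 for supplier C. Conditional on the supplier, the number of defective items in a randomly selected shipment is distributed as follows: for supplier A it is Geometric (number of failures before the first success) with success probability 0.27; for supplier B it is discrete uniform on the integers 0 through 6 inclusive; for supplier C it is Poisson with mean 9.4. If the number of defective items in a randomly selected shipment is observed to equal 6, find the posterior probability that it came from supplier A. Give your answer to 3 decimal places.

Likelihoods P(X=6 | ·): A: 0.0408602; B: 0.142857; C: 0.0792623.
Posterior ∝ prior × likelihood. Numerator for A: 0.125·0.0408602 = 0.00510753.
Normalizing constant: 0.125·0.0408602 + 0.75·0.142857 + 0.125·0.0792623 = 0.122158.
P(A | observation) = 0.00510753 / 0.122158 = 0.0418108.

0.042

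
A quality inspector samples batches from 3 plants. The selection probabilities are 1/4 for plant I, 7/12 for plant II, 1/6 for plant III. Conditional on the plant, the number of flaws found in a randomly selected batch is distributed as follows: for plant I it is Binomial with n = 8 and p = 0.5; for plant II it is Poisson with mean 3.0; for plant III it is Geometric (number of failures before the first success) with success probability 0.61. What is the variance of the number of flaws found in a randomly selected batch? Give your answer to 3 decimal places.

Per component, I: μ=4, E[X²]=18; II: μ=3, E[X²]=12; III: μ=0.639344, E[X²]=1.45687.
E[X] = 0.25·4 + 0.583333·3 + 0.166667·0.639344 = 2.85656.
E[X²] = 0.25·18 + 0.583333·12 + 0.166667·1.45687 = 11.7428.
Var(X) = E[X²] − (E[X])² = 11.7428 − 8.15992 = 3.58289.

3.583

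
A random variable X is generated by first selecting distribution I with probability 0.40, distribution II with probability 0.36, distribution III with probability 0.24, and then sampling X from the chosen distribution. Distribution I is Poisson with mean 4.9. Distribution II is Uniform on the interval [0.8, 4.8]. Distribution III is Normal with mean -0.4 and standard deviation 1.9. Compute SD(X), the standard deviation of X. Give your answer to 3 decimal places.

Per component, I: μ=4.9, E[X²]=28.91; II: μ=2.8, E[X²]=9.17333; III: μ=-0.4, E[X²]=3.77.
E[X] = 0.4·4.9 + 0.36·2.8 + 0.24·-0.4 = 2.872.
E[X²] = 0.4·28.91 + 0.36·9.17333 + 0.24·3.77 = 15.7712.
Var(X) = E[X²] − (E[X])² = 15.7712 − 8.24838 = 7.52282.
SD(X) = √7.52282 = 2.74278.

2.743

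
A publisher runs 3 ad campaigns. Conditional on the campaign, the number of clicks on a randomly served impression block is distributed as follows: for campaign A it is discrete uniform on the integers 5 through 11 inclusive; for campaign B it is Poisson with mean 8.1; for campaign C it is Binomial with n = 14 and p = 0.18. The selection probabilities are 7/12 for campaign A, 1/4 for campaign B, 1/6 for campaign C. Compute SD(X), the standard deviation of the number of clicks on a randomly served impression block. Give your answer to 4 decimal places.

Per component, A: μ=8, E[X²]=68; B: μ=8.1, E[X²]=73.71; C: μ=2.52, E[X²]=8.4168.
E[X] = 0.583333·8 + 0.25·8.1 + 0.166667·2.52 = 7.11167.
E[X²] = 0.583333·68 + 0.25·73.71 + 0.166667·8.4168 = 59.497.
Var(X) = E[X²] − (E[X])² = 59.497 − 50.5758 = 8.92116.
SD(X) = √8.92116 = 2.98683.

2.9868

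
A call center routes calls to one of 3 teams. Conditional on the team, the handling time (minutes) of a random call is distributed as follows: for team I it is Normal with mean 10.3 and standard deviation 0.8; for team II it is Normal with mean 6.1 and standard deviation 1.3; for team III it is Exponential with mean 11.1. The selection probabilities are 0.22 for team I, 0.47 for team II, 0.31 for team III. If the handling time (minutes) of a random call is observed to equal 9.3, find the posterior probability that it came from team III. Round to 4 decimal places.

Likelihoods f(9.3 | ·): I: 0.228311; II: 0.0148332; III: 0.038977.
Posterior ∝ prior × likelihood. Numerator for III: 0.31·0.038977 = 0.0120829.
Normalizing constant: 0.22·0.228311 + 0.47·0.0148332 + 0.31·0.038977 = 0.069283.
P(III | observation) = 0.0120829 / 0.069283 = 0.174399.

0.1744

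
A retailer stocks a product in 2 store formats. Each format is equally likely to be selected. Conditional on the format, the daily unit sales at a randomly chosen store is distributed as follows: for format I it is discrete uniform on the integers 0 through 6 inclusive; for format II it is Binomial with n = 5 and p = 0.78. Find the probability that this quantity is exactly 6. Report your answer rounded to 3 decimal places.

0.071

Conditional on each format, P(X = 6): I: 0.142857; II: 0.
By total probability, P(X = 6) = 0.5·0.142857 + 0.5·0 = 0.0714286.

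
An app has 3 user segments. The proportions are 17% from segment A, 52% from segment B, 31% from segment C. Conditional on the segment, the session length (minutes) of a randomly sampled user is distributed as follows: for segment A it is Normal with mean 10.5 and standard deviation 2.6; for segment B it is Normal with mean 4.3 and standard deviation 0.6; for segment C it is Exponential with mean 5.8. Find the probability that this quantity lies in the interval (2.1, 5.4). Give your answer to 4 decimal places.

Conditional on each segment, P(2.1 < X < 5.4): A: 0.0242908; B: 0.966501; C: 0.302089.
By total probability, P(2.1 < X < 5.4) = 0.17·0.0242908 + 0.52·0.966501 + 0.31·0.302089 = 0.600357.

0.6004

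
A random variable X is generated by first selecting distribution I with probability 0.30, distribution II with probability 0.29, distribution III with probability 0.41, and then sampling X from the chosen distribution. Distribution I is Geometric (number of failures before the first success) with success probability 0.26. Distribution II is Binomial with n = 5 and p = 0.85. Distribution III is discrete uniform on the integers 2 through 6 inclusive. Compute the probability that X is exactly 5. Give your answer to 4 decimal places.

0.2280

Conditional on each component, P(X = 5): I: 0.0576942; II: 0.443705; III: 0.2.
By total probability, P(X = 5) = 0.3·0.0576942 + 0.29·0.443705 + 0.41·0.2 = 0.227983.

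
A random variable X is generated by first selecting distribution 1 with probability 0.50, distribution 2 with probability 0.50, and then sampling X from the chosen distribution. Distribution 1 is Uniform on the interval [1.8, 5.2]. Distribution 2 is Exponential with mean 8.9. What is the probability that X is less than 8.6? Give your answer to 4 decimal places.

0.8098

Conditional on each component, P(X < 8.6): 1: 1; 2: 0.619509.
By total probability, P(X < 8.6) = 0.5·1 + 0.5·0.619509 = 0.809754.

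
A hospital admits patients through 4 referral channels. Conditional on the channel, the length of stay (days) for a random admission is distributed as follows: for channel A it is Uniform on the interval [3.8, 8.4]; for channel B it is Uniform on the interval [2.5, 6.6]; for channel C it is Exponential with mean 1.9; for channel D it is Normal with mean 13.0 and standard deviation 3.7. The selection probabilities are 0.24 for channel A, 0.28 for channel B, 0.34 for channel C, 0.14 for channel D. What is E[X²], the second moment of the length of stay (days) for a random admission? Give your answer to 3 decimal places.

For each component E[X²] = Var + (mean)², giving A: 38.9733; B: 22.1033; C: 7.22; D: 182.69.
Overall E[X²] = 0.24·38.9733 + 0.28·22.1033 + 0.34·7.22 + 0.14·182.69 = 43.5739.

43.574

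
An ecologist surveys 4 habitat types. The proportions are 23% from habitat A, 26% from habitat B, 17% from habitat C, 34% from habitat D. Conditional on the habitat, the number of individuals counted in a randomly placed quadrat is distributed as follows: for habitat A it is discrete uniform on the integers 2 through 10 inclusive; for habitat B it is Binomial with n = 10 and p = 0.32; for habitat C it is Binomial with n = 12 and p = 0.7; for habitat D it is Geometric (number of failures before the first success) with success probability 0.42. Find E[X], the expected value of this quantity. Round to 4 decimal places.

4.1095

Component means — A: 6; B: 3.2; C: 8.4; D: 1.38095.
E[X] = 0.23·6 + 0.26·3.2 + 0.17·8.4 + 0.34·1.38095 = 4.10952.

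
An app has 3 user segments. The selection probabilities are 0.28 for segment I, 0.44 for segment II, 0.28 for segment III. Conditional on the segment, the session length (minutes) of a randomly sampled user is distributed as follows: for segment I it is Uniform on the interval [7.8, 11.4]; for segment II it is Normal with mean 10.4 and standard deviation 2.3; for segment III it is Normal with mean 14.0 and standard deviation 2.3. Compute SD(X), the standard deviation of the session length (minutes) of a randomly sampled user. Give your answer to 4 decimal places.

2.7027

Per component, I: μ=9.6, E[X²]=93.24; II: μ=10.4, E[X²]=113.45; III: μ=14, E[X²]=201.29.
E[X] = 0.28·9.6 + 0.44·10.4 + 0.28·14 = 11.184.
E[X²] = 0.28·93.24 + 0.44·113.45 + 0.28·201.29 = 132.386.
Var(X) = E[X²] − (E[X])² = 132.386 − 125.082 = 7.30454.
SD(X) = √7.30454 = 2.70269.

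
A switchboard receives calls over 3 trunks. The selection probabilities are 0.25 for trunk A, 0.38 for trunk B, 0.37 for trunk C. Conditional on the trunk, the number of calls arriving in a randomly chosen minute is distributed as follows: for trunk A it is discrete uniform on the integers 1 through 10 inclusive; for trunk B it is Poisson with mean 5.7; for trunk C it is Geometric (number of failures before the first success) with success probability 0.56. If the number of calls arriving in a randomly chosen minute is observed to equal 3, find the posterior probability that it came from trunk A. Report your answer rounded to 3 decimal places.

Likelihoods P(X=3 | ·): A: 0.1; B: 0.103275; C: 0.047703.
Posterior ∝ prior × likelihood. Numerator for A: 0.25·0.1 = 0.025.
Normalizing constant: 0.25·0.1 + 0.38·0.103275 + 0.37·0.047703 = 0.0818946.
P(A | observation) = 0.025 / 0.0818946 = 0.30527.

0.305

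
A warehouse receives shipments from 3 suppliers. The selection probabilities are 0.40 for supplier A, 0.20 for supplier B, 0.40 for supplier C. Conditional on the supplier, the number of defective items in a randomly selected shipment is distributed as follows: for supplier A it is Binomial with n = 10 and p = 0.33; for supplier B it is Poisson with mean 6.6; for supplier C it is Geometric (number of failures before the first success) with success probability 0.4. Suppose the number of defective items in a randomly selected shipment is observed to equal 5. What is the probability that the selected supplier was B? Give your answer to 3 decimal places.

0.302

Likelihoods P(X=5 | ·): A: 0.133151; B: 0.141969; C: 0.031104.
Posterior ∝ prior × likelihood. Numerator for B: 0.2·0.141969 = 0.0283939.
Normalizing constant: 0.4·0.133151 + 0.2·0.141969 + 0.4·0.031104 = 0.0940959.
P(B | observation) = 0.0283939 / 0.0940959 = 0.301755.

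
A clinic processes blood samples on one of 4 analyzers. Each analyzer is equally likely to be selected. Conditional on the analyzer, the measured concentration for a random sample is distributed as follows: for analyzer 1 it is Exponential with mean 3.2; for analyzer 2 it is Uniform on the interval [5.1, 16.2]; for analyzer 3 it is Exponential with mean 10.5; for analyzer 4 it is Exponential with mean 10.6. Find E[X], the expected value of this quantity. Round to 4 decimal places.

Component means — 1: 3.2; 2: 10.65; 3: 10.5; 4: 10.6.
E[X] = 0.25·3.2 + 0.25·10.65 + 0.25·10.5 + 0.25·10.6 = 8.7375.

8.7375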